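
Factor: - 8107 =-11^2*67^1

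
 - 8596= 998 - 9594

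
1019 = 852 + 167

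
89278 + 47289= 136567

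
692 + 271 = 963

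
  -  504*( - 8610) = 4339440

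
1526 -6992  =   -5466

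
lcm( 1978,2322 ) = 53406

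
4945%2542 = 2403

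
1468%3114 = 1468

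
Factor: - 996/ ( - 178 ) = 498/89 =2^1*3^1*83^1*89^(  -  1) 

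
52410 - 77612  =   - 25202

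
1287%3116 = 1287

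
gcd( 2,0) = 2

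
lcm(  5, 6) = 30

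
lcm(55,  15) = 165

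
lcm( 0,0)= 0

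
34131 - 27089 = 7042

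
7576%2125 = 1201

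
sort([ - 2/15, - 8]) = [ - 8, - 2/15 ]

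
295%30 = 25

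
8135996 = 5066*1606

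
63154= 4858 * 13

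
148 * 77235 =11430780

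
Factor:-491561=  - 7^1*70223^1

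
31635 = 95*333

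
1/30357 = 1/30357 = 0.00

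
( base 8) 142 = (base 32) 32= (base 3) 10122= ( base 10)98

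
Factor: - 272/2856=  -2/21 = - 2^1  *3^( - 1)*7^( - 1 ) 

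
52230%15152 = 6774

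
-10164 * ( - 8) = 81312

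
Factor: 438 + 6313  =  6751= 43^1*157^1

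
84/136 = 21/34 = 0.62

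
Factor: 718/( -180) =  - 359/90 = - 2^(  -  1) * 3^( - 2 )*  5^(-1) *359^1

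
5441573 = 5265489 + 176084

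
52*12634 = 656968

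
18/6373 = 18/6373 = 0.00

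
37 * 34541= 1278017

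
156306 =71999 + 84307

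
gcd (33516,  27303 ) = 57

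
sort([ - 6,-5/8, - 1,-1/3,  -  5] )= [-6,-5 , - 1, - 5/8, - 1/3 ] 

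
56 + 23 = 79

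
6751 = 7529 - 778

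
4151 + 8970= 13121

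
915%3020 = 915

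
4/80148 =1/20037=0.00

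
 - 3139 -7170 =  -10309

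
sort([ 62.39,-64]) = [ - 64, 62.39]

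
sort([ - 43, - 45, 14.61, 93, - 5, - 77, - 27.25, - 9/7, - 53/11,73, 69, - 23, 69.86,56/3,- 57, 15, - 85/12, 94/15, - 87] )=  [ - 87, - 77, - 57,  -  45, - 43, - 27.25,-23, - 85/12, - 5,-53/11, - 9/7, 94/15, 14.61, 15,56/3, 69, 69.86, 73 , 93] 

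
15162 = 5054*3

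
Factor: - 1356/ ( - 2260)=3/5 = 3^1*5^( - 1 )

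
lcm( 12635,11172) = 1061340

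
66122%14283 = 8990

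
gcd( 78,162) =6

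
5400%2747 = 2653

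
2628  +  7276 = 9904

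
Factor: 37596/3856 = 2^( - 2 )*3^1* 13^1 = 39/4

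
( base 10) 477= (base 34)E1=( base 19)162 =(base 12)339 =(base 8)735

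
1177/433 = 1177/433 = 2.72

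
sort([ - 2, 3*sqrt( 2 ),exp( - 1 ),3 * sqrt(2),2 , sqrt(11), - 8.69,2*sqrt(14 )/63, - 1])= [ - 8.69 , - 2 , - 1,2*sqrt(14 )/63,exp( - 1) , 2,sqrt( 11), 3*sqrt( 2),3*sqrt (2 )] 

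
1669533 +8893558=10563091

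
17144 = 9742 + 7402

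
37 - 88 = -51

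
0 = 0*42073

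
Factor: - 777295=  - 5^1*83^1 * 1873^1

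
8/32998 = 4/16499 = 0.00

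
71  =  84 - 13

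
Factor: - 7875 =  - 3^2*5^3  *  7^1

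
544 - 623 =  - 79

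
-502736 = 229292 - 732028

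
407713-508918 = - 101205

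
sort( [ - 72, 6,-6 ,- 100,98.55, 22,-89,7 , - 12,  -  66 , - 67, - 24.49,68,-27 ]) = [ - 100, - 89, - 72,-67 , - 66, - 27, -24.49, - 12, - 6, 6,7,22,68,98.55]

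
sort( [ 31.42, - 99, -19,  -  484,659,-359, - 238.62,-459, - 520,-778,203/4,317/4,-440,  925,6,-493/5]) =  [  -  778, - 520, -484, - 459, - 440, - 359,-238.62,  -  99,-493/5, - 19,6,31.42,203/4,317/4,659,925]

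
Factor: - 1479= - 3^1*17^1 * 29^1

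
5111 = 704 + 4407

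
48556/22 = 24278/11 = 2207.09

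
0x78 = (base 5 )440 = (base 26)4G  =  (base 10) 120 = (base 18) 6C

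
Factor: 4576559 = 13^1*352043^1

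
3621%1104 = 309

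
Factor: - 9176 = -2^3  *31^1 * 37^1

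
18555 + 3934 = 22489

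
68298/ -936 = -11383/156  =  - 72.97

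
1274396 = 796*1601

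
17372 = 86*202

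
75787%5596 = 3039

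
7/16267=7/16267 =0.00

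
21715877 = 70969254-49253377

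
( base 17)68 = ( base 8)156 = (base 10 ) 110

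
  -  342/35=-342/35  =  - 9.77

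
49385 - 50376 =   -  991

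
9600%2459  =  2223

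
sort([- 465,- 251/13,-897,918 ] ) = [ - 897, - 465, - 251/13,918 ] 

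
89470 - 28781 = 60689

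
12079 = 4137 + 7942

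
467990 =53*8830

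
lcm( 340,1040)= 17680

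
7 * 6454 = 45178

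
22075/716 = 30 + 595/716 = 30.83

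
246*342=84132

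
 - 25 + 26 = 1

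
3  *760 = 2280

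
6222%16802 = 6222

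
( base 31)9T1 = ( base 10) 9549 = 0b10010101001101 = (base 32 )9AD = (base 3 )111002200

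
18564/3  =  6188 = 6188.00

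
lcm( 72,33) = 792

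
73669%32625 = 8419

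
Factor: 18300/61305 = 2^2 *5^1 * 67^( - 1 )  =  20/67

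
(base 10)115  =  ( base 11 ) A5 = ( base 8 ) 163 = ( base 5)430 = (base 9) 137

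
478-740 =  - 262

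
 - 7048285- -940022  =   - 6108263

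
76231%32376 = 11479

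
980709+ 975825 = 1956534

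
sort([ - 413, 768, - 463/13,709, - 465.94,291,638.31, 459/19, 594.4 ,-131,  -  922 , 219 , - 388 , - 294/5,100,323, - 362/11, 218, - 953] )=[ - 953, - 922, - 465.94, - 413, - 388, - 131, - 294/5, -463/13,- 362/11, 459/19,100,218,219,291,323, 594.4,638.31,  709,768] 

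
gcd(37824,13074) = 6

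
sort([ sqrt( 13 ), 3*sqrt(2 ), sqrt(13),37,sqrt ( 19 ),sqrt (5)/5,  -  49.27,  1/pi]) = [  -  49.27,  1/pi,sqrt( 5 ) /5,sqrt( 13 ),sqrt (13 ),3 * sqrt(2 ),sqrt(19 ), 37]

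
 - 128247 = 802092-930339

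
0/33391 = 0 = 0.00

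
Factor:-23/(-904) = 2^(-3) * 23^1*113^(-1)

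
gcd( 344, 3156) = 4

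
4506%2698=1808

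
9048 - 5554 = 3494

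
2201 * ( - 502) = -1104902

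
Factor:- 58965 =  - 3^1*5^1*3931^1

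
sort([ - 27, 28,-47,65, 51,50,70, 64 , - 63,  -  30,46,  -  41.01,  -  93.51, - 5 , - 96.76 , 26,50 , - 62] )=[ - 96.76, - 93.51,  -  63, - 62 , - 47, -41.01, - 30, - 27, - 5,  26, 28,46 , 50,  50,51 , 64,65 , 70]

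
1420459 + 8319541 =9740000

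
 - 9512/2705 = - 9512/2705=- 3.52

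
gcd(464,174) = 58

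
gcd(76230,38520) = 90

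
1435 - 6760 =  - 5325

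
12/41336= 3/10334 = 0.00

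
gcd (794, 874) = 2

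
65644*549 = 36038556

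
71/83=71/83=0.86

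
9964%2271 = 880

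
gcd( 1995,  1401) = 3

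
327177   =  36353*9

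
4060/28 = 145  =  145.00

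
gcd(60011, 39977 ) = 7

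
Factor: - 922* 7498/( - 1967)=2^2 *7^(  -  1 ) * 23^1 * 163^1*281^( - 1)*461^1 = 6913156/1967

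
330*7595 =2506350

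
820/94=410/47 = 8.72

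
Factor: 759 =3^1*11^1*23^1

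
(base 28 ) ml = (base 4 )21331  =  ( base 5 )10022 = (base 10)637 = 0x27d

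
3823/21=182 + 1/21 = 182.05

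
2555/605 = 4+27/121=4.22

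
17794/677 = 17794/677 = 26.28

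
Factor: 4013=4013^1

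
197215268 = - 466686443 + 663901711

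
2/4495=2/4495=0.00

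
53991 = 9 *5999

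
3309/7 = 3309/7 = 472.71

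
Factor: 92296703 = 31^1*2977313^1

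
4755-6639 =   -  1884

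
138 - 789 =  - 651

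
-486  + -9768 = -10254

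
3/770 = 3/770 = 0.00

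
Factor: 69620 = 2^2*5^1*59^2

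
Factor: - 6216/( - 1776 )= 2^( - 1) *7^1=7/2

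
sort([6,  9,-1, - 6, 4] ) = [ - 6 , - 1,  4, 6, 9 ]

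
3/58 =3/58 = 0.05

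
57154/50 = 28577/25 = 1143.08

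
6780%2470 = 1840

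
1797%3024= 1797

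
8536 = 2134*4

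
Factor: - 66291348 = - 2^2*3^1*5524279^1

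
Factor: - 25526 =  - 2^1*12763^1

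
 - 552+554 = 2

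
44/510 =22/255 = 0.09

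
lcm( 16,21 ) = 336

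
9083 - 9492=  - 409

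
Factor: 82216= 2^3*43^1 * 239^1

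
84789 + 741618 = 826407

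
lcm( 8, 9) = 72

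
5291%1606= 473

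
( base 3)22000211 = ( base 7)23032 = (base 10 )5854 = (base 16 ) 16DE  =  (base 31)62Q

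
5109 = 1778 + 3331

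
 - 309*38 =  - 11742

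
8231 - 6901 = 1330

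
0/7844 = 0 = 0.00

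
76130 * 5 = 380650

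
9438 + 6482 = 15920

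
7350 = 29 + 7321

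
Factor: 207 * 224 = 46368 = 2^5*3^2* 7^1*  23^1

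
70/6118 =5/437 = 0.01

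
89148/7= 12735 + 3/7=   12735.43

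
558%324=234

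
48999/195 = 16333/65 = 251.28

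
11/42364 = 11/42364= 0.00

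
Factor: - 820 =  - 2^2*5^1*  41^1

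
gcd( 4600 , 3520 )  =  40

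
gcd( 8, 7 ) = 1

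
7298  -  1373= 5925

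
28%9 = 1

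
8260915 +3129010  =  11389925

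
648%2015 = 648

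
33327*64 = 2132928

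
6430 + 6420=12850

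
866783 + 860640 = 1727423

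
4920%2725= 2195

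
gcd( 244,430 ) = 2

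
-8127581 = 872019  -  8999600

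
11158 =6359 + 4799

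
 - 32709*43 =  - 1406487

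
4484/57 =236/3= 78.67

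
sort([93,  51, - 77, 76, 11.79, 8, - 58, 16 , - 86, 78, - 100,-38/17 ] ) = [- 100, - 86,-77,-58,-38/17, 8,11.79, 16, 51 , 76, 78 , 93] 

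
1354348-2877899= - 1523551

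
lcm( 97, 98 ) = 9506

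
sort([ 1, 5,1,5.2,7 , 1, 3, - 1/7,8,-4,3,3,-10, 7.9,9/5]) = [ - 10 , - 4, - 1/7,1,1 , 1 , 9/5,  3,3,3, 5, 5.2 , 7,  7.9,8]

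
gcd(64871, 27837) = 1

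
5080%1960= 1160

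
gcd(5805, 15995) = 5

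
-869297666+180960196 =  - 688337470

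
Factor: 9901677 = 3^1*3300559^1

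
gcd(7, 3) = 1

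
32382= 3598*9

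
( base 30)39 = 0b1100011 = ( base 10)99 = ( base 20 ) 4j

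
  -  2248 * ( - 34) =76432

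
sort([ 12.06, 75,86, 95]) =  [ 12.06,75,86, 95 ] 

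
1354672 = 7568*179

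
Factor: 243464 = 2^3*13^1  *2341^1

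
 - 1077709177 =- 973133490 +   -  104575687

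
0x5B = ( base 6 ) 231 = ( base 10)91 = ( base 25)3G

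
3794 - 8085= - 4291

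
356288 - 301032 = 55256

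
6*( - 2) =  - 12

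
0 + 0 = 0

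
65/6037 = 65/6037 = 0.01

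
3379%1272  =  835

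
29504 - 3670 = 25834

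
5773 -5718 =55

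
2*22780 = 45560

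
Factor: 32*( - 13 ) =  - 416 = - 2^5 *13^1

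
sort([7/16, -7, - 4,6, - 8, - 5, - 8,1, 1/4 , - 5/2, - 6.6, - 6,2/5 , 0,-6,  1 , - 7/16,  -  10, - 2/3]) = [ - 10, - 8, - 8, - 7, - 6.6, - 6, - 6,  -  5, - 4 , - 5/2,  -  2/3 , - 7/16, 0 , 1/4, 2/5, 7/16,1,1,6]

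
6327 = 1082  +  5245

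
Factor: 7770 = 2^1 * 3^1*5^1*7^1*37^1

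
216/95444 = 54/23861 = 0.00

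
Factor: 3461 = 3461^1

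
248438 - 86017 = 162421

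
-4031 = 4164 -8195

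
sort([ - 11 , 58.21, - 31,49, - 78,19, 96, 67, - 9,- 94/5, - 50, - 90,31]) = [ - 90, - 78, - 50, - 31,- 94/5 , - 11, - 9, 19,  31, 49, 58.21,67, 96]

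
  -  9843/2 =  - 4922 + 1/2 = -  4921.50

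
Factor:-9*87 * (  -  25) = 19575 = 3^3 * 5^2*29^1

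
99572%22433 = 9840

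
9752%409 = 345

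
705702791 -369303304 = 336399487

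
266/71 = 3 + 53/71= 3.75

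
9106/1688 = 4553/844 = 5.39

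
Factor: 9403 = 9403^1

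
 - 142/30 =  - 71/15 = -  4.73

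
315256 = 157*2008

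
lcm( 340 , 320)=5440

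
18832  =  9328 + 9504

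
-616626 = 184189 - 800815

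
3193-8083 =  - 4890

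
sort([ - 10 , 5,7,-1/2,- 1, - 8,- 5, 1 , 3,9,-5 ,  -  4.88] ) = [ - 10,-8, - 5, -5, - 4.88 , -1, - 1/2, 1,3, 5 , 7,9 ] 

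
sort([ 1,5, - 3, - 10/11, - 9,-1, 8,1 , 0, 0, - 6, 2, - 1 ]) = [- 9, - 6, - 3, - 1,-1, - 10/11,  0,0,1, 1, 2,5,8]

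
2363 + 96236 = 98599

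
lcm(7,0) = 0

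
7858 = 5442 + 2416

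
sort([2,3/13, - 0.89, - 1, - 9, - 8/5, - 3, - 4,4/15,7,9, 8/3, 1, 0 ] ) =[-9, - 4, - 3, - 8/5,-1,  -  0.89, 0, 3/13, 4/15, 1 , 2 , 8/3,7,9]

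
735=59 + 676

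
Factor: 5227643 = 5227643^1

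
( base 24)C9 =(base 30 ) 9r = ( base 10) 297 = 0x129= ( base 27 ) b0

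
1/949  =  1/949 =0.00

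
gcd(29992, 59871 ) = 1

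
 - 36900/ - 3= 12300 + 0/1 = 12300.00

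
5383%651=175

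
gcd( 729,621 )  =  27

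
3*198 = 594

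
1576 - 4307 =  - 2731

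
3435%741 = 471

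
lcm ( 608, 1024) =19456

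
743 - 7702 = - 6959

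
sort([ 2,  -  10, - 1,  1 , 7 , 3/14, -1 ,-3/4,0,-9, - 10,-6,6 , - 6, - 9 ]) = [ - 10, - 10 , - 9 ,  -  9  ,-6, - 6 ,- 1 , - 1, - 3/4, 0 , 3/14 , 1,2 , 6, 7]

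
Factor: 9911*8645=5^1*7^1* 11^1*13^1*17^1*19^1*53^1 = 85680595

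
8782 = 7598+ 1184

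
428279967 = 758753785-330473818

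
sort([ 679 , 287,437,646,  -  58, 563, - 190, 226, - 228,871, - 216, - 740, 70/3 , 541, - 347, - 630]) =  [  -  740, - 630 , - 347,-228, - 216,  -  190, - 58 , 70/3,  226,287,437 , 541 , 563, 646, 679 , 871 ]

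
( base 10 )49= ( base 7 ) 100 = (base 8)61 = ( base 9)54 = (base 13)3a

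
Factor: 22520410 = 2^1 * 5^1*11^1*17^1 *12043^1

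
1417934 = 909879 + 508055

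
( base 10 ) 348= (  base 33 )AI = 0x15C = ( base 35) 9X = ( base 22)FI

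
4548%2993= 1555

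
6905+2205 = 9110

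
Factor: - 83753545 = -5^1*16750709^1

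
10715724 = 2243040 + 8472684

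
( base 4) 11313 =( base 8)567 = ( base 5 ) 3000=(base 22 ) H1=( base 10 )375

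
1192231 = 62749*19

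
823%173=131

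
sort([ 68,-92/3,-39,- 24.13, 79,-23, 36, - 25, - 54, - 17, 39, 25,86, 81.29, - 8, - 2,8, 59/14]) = [ - 54, - 39, - 92/3, - 25, - 24.13 , - 23, - 17, - 8, - 2,59/14,8, 25, 36, 39, 68,79,  81.29,86]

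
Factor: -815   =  -5^1*163^1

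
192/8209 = 192/8209 = 0.02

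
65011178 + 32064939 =97076117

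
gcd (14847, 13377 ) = 147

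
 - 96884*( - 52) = 5037968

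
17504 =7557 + 9947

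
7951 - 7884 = 67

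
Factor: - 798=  - 2^1* 3^1*7^1*19^1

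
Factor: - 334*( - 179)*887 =53030182 = 2^1*167^1*179^1*887^1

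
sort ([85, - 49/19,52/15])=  [ - 49/19, 52/15,85]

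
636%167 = 135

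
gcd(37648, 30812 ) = 4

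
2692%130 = 92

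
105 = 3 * 35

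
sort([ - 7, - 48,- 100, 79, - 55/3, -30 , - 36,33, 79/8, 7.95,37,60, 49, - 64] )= [ - 100, - 64, - 48, - 36, - 30 , -55/3, - 7 , 7.95,79/8,33, 37,49, 60, 79 ]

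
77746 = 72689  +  5057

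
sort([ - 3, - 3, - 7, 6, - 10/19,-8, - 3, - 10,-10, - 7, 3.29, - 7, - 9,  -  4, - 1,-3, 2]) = [-10, -10, - 9,  -  8,-7, - 7, - 7, - 4, - 3,- 3 , - 3, - 3,-1, - 10/19,2 , 3.29,6]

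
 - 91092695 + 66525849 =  - 24566846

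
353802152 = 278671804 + 75130348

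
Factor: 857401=37^1*23173^1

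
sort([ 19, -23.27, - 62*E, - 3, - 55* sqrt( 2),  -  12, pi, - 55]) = [ - 62*E, - 55*sqrt(2), - 55, - 23.27, - 12, - 3 , pi, 19] 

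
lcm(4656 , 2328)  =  4656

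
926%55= 46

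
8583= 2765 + 5818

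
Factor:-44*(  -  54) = 2^3*3^3  *  11^1 = 2376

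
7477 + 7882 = 15359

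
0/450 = 0 = 0.00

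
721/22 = 32 +17/22 = 32.77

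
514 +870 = 1384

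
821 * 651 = 534471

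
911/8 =113 + 7/8 = 113.88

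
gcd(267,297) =3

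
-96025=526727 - 622752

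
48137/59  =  815  +  52/59 = 815.88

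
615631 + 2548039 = 3163670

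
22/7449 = 22/7449 =0.00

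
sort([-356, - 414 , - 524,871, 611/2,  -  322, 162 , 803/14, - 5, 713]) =[ - 524,  -  414,-356, - 322 , - 5,803/14,162,611/2,713, 871 ]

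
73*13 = 949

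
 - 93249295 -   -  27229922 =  - 66019373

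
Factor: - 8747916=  - 2^2*3^1*728993^1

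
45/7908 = 15/2636= 0.01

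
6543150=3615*1810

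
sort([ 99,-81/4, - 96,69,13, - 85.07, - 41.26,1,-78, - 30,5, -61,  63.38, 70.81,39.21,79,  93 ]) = [ - 96, - 85.07,-78,  -  61, - 41.26, - 30, - 81/4,1,5, 13,39.21,  63.38  ,  69,70.81,79,93,99 ] 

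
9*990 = 8910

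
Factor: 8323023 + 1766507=10089530  =  2^1*5^1*11^1*37^2*67^1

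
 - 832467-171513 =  - 1003980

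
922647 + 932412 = 1855059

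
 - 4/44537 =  - 4/44537=- 0.00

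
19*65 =1235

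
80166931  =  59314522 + 20852409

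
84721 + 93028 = 177749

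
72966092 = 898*81254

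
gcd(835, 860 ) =5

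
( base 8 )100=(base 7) 121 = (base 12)54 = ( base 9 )71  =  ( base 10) 64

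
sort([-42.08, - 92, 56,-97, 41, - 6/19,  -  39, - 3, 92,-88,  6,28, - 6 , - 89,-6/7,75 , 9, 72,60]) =[-97, - 92,-89, - 88, - 42.08,-39, - 6, - 3 , - 6/7, - 6/19, 6,  9,  28, 41 , 56,  60, 72, 75, 92]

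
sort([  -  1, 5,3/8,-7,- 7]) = [ - 7,-7,-1,3/8,5] 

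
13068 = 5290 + 7778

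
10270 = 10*1027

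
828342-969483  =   - 141141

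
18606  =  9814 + 8792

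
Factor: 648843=3^1 * 13^1*127^1*131^1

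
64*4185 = 267840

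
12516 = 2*6258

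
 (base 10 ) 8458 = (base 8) 20412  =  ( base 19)1483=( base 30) 9BS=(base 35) 6vn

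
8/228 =2/57 =0.04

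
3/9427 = 3/9427 = 0.00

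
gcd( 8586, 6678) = 954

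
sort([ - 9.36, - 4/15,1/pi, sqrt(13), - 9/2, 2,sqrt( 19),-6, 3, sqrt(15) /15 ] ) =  [ - 9.36, - 6, - 9/2,-4/15,  sqrt(15 )/15, 1/pi,  2,3, sqrt(13 ), sqrt(19) ]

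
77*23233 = 1788941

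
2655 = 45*59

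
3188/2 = 1594 = 1594.00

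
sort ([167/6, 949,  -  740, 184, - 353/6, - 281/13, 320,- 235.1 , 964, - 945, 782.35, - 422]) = [ - 945, - 740,-422, - 235.1, - 353/6, - 281/13, 167/6,184, 320, 782.35, 949, 964 ] 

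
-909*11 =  - 9999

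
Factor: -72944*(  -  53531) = 3904765264 = 2^4 * 47^1 * 97^1*199^1*269^1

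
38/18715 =2/985 = 0.00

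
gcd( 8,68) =4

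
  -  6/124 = - 3/62 = - 0.05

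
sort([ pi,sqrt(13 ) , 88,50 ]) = [pi, sqrt(13 ),50, 88]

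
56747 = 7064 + 49683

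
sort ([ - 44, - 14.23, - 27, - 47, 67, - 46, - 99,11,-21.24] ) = [ - 99, - 47, - 46,- 44, - 27, - 21.24, - 14.23,11, 67] 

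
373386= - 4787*(- 78 ) 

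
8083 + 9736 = 17819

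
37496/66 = 18748/33 = 568.12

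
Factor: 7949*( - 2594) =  - 2^1 * 1297^1*7949^1 = - 20619706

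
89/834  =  89/834 = 0.11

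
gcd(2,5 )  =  1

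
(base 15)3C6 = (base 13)513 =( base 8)1535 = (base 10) 861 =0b1101011101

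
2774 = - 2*(-1387)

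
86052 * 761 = 65485572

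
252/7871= 252/7871 = 0.03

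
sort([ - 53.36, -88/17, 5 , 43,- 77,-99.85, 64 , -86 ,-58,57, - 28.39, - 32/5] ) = [-99.85  ,  -  86, - 77, - 58,-53.36, - 28.39,-32/5, - 88/17,5,43, 57 , 64 ] 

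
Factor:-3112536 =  - 2^3*3^1*7^1*97^1*191^1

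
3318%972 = 402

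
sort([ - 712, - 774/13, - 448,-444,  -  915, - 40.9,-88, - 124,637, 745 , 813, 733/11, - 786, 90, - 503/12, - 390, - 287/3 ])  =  [ - 915,-786, - 712,  -  448, - 444, - 390,-124, - 287/3,- 88,-774/13,-503/12,-40.9, 733/11,  90, 637, 745 , 813 ]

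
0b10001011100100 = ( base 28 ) BB0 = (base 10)8932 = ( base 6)105204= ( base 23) GK8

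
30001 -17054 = 12947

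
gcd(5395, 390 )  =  65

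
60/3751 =60/3751 = 0.02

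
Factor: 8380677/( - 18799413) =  - 17^1*101^1*1627^1*6266471^( - 1 ) = - 2793559/6266471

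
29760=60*496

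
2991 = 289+2702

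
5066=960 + 4106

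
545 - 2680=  - 2135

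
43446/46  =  21723/23 = 944.48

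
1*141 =141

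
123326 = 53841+69485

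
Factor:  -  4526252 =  - 2^2*67^1 * 16889^1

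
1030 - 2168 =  - 1138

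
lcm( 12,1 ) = 12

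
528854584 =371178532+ 157676052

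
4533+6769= 11302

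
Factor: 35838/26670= 5973/4445= 3^1*5^(-1)*7^( - 1 )*11^1*127^( - 1)*181^1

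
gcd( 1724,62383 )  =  1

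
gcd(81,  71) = 1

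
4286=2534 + 1752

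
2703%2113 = 590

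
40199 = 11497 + 28702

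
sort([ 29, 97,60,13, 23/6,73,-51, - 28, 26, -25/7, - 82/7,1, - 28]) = [-51, - 28, - 28,  -  82/7, - 25/7,1,23/6,13, 26, 29, 60,73, 97]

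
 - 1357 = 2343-3700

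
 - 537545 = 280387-817932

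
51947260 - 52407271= -460011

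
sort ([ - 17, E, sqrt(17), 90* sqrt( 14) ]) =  [ - 17, E, sqrt( 17),90*sqrt ( 14)] 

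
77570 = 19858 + 57712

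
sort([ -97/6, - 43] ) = [ - 43, - 97/6 ]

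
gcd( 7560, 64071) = 189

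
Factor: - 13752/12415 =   -  72/65 = - 2^3*3^2* 5^(-1)*13^( - 1)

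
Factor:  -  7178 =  - 2^1* 37^1 *97^1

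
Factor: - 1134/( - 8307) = 126/923  =  2^1 * 3^2*7^1*13^( - 1 )*71^( - 1)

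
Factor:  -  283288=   -2^3*17^1*2083^1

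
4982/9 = 553 + 5/9 = 553.56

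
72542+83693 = 156235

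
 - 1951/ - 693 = 1951/693 = 2.82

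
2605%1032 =541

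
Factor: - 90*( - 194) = 17460 = 2^2 * 3^2*5^1*97^1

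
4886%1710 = 1466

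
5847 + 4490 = 10337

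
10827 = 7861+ 2966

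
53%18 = 17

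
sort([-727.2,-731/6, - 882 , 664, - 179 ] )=[ - 882, - 727.2, - 179 ,-731/6, 664 ] 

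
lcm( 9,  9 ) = 9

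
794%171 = 110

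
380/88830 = 38/8883 = 0.00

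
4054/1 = 4054=   4054.00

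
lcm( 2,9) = 18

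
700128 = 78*8976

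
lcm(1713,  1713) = 1713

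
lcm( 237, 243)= 19197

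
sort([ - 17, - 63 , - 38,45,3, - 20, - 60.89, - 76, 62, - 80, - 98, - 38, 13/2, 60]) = [ - 98, -80, - 76, - 63, - 60.89, - 38, - 38, - 20, - 17,3, 13/2,  45,60, 62] 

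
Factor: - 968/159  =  -2^3 * 3^( - 1 )*11^2*53^( -1)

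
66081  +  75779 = 141860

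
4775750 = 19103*250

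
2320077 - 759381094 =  - 757061017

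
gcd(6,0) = 6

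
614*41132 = 25255048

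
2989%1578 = 1411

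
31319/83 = 377 + 28/83 = 377.34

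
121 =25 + 96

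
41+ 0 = 41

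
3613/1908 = 1 + 1705/1908 = 1.89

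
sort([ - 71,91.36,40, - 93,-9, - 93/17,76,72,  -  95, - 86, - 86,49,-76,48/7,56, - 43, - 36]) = [ - 95, - 93, - 86, - 86 , - 76, - 71, - 43, - 36 , - 9, - 93/17,48/7,40,49,56, 72,76,91.36]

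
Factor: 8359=13^1 * 643^1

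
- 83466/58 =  - 1440+27/29 =- 1439.07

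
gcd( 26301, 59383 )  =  1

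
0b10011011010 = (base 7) 3423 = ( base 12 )876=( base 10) 1242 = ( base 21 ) 2h3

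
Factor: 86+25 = 111= 3^1*37^1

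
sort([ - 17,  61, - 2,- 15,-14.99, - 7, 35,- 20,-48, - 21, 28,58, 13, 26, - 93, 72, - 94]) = [ - 94, - 93, - 48, - 21,- 20, - 17,-15, - 14.99,  -  7 , - 2,13,26, 28,35, 58,61, 72]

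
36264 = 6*6044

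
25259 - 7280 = 17979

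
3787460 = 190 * 19934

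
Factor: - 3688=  - 2^3 * 461^1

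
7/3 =7/3=2.33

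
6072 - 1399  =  4673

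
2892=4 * 723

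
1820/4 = 455   =  455.00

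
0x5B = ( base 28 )37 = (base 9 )111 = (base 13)70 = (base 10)91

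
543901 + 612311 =1156212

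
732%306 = 120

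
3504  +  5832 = 9336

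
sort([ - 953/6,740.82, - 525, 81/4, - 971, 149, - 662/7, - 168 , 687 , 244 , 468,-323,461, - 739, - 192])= [- 971, - 739, - 525, - 323, - 192, - 168, - 953/6,- 662/7  ,  81/4,  149,244,461,468, 687,740.82]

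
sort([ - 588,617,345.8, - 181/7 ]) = [ - 588 ,-181/7,345.8, 617 ] 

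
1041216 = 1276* 816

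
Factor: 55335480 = 2^3* 3^1*5^1*29^1* 15901^1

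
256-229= 27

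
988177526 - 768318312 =219859214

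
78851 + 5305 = 84156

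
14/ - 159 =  - 14/159 = - 0.09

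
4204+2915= 7119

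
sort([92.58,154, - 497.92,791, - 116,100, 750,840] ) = [-497.92, - 116,92.58, 100, 154,750, 791, 840 ]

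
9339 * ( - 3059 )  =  -28568001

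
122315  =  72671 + 49644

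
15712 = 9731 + 5981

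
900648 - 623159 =277489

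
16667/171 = 97 + 80/171 = 97.47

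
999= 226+773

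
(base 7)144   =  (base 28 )2P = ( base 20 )41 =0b1010001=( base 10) 81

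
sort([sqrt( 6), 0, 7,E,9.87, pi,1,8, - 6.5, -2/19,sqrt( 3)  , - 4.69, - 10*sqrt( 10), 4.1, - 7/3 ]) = [ - 10*sqrt( 10), - 6.5, - 4.69, - 7/3, - 2/19,0, 1 , sqrt(3 ) , sqrt( 6),E,pi, 4.1,7, 8,9.87 ] 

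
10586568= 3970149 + 6616419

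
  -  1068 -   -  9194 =8126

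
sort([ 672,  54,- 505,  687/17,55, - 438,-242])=[-505, - 438, - 242,687/17,54, 55,672] 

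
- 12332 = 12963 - 25295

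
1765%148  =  137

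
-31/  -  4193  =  31/4193 =0.01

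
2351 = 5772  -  3421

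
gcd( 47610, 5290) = 5290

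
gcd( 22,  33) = 11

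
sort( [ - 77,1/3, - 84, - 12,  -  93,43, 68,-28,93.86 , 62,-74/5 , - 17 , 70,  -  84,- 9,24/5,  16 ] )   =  [  -  93,-84 ,  -  84, - 77,  -  28, - 17,-74/5,  -  12, - 9, 1/3, 24/5, 16, 43, 62, 68,70, 93.86] 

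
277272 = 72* 3851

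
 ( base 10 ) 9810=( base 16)2652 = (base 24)H0I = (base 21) 1153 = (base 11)7409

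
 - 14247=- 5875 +  -  8372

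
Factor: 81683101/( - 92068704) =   -  2^(- 5 )*3^( - 3)*7^(-1) * 13^( - 1)*43^1*349^1*1171^(-1)*5443^1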